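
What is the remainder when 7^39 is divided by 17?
Using Fermat: 7^{16} ≡ 1 (mod 17). 39 ≡ 7 (mod 16). So 7^{39} ≡ 7^{7} ≡ 12 (mod 17)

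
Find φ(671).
600

Prime factorization: 671 = 11 × 61
Using the formula φ(n) = n × Π(1 - 1/p) for each prime factor p:
φ(671) = 671 × (1 - 1/11) × (1 - 1/61)
φ(671) = 600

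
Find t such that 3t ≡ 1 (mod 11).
3^(-1) ≡ 4 (mod 11). Verification: 3 × 4 = 12 ≡ 1 (mod 11)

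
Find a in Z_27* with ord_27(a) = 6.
8 has order 6 mod 27 since 8^{6} ≡ 1 (mod 27) and no smaller power works.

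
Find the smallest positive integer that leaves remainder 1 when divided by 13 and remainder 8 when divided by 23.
M = 13 × 23 = 299. M₁ = 23, y₁ ≡ 4 (mod 13). M₂ = 13, y₂ ≡ 16 (mod 23). k = 1×23×4 + 8×13×16 ≡ 261 (mod 299). The smallest positive such number is 261.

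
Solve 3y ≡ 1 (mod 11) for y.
4

Using Extended Euclidean Algorithm:
gcd(3, 11) = 1
Bezout coefficients: 3 × 4 + 11 × -1 = 1
So 3 × 4 ≡ 1 (mod 11)
The inverse is 4 mod 11 = 4
Verification: 3 × 4 = 12 = 1 × 11 + 1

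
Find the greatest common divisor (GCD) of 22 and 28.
2

Using the Euclidean algorithm:
22 = 0 × 28 + 22
28 = 1 × 22 + 6
22 = 3 × 6 + 4
6 = 1 × 4 + 2
4 = 2 × 2 + 0

GCD(22, 28) = 2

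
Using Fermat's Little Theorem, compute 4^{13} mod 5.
4

By Fermat's Little Theorem, a^(p-1) ≡ 1 (mod p) for prime p and gcd(a, p) = 1
Here p = 5, so 4^4 ≡ 1 (mod 5)
We can reduce the exponent: 13 mod 4 = 1
So 4^13 ≡ 4^1 (mod 5)
Computing: 4^1 mod 5 = 4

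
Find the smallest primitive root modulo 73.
5

A primitive root g modulo p has order p-1 = 72
Prime divisors of 72: [2, 3]
g is a primitive root iff g^(72/q) ≢ 1 (mod 73) for each prime divisor q
Testing small values:
  g = 2: 2^36 ≡ 1, 2^24 ≡ 64 (mod 73) → 2^36 ≡ 1, not primitive root
  g = 3: 3^36 ≡ 1, 3^24 ≡ 1 (mod 73) → 3^36 ≡ 1, not primitive root
  g = 4: 4^36 ≡ 1, 4^24 ≡ 8 (mod 73) → 4^36 ≡ 1, not primitive root
  g = 5: 5^36 ≡ 72, 5^24 ≡ 8 (mod 73) → none is 1, primitive root!
The smallest primitive root is 5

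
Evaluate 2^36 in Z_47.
Using repeated squaring. 36 = 32 + 4 (binary 100100). Repeated squaring mod 47: 2^1 ≡ 2; 2^2 ≡ 2² = 4 ≡ 4; 2^4 ≡ 4² = 16 ≡ 16; 2^8 ≡ 16² = 256 ≡ 21; 2^16 ≡ 21² = 441 ≡ 18; 2^32 ≡ 18² = 324 ≡ 42. Multiply: 2^36 = 2^32 × 2^4 ≡ 42 × 16 (mod 47): 42 × 16 = 672 ≡ 14. So 2^36 ≡ 14 (mod 47).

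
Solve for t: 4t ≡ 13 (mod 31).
11

Since gcd(4, 31) = 1 divides 13, a solution exists.
Multiply both sides by the inverse of 4 mod 31:
  4^(-1) mod 31 = 8
  x ≡ 8 × 13 ≡ 104 ≡ 11 (mod 31)
Verification: 4 × 11 = 44 = 1 × 31 + 13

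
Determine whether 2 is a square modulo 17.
By Euler's criterion: 2^{8} ≡ 1 (mod 17). Since this equals 1, 2 is a QR.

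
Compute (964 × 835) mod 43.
23

(964 × 835) = 804940
804940 mod 43 = 23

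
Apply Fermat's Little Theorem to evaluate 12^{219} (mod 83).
27

By Fermat's Little Theorem, a^(p-1) ≡ 1 (mod p) for prime p and gcd(a, p) = 1
Here p = 83, so 12^82 ≡ 1 (mod 83)
We can reduce the exponent: 219 mod 82 = 55
So 12^219 ≡ 12^55 (mod 83)
Computing: 12^55 mod 83 = 27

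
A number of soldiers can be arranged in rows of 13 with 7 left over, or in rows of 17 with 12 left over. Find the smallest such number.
M = 13 × 17 = 221. M₁ = 17, y₁ ≡ 10 (mod 13). M₂ = 13, y₂ ≡ 4 (mod 17). r = 7×17×10 + 12×13×4 ≡ 46 (mod 221). The smallest positive such number is 46.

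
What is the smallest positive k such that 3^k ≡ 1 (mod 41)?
Powers of 3 mod 41: 3^1≡3, 3^2≡9, 3^3≡27, 3^4≡40, 3^5≡38, 3^6≡32, 3^7≡14, 3^8≡1. Order = 8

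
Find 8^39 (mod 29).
Using Fermat: 8^{28} ≡ 1 (mod 29). 39 ≡ 11 (mod 28). So 8^{39} ≡ 8^{11} ≡ 3 (mod 29)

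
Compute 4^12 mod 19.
Using repeated squaring. 12 = 8 + 4 (binary 1100). Repeated squaring mod 19: 4^1 ≡ 4; 4^2 ≡ 4² = 16 ≡ 16; 4^4 ≡ 16² = 256 ≡ 9; 4^8 ≡ 9² = 81 ≡ 5. Multiply: 4^12 = 4^8 × 4^4 ≡ 5 × 9 (mod 19): 5 × 9 = 45 ≡ 7. So 4^12 ≡ 7 (mod 19).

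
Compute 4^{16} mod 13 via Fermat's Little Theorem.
9

By Fermat's Little Theorem, a^(p-1) ≡ 1 (mod p) for prime p and gcd(a, p) = 1
Here p = 13, so 4^12 ≡ 1 (mod 13)
We can reduce the exponent: 16 mod 12 = 4
So 4^16 ≡ 4^4 (mod 13)
Computing: 4^4 mod 13 = 9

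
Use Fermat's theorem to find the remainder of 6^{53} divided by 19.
16

By Fermat's Little Theorem, a^(p-1) ≡ 1 (mod p) for prime p and gcd(a, p) = 1
Here p = 19, so 6^18 ≡ 1 (mod 19)
We can reduce the exponent: 53 mod 18 = 17
So 6^53 ≡ 6^17 (mod 19)
Computing: 6^17 mod 19 = 16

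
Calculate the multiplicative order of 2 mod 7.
Powers of 2 mod 7: 2^1≡2, 2^2≡4, 2^3≡1. Order = 3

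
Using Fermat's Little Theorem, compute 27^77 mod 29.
By Fermat: 27^{28} ≡ 1 (mod 29). 77 = 2×28 + 21. So 27^{77} ≡ 27^{21} ≡ 12 (mod 29)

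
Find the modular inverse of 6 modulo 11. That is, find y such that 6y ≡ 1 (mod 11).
2

Using Extended Euclidean Algorithm:
gcd(6, 11) = 1
Bezout coefficients: 6 × 2 + 11 × -1 = 1
So 6 × 2 ≡ 1 (mod 11)
The inverse is 2 mod 11 = 2
Verification: 6 × 2 = 12 = 1 × 11 + 1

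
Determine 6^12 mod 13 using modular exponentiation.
Using Fermat: 6^{12} ≡ 1 (mod 13). 12 ≡ 0 (mod 12). So 6^{12} ≡ 6^{0} ≡ 1 (mod 13)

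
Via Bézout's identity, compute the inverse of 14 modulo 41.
Extended GCD: 14(3) + 41(-1) = 1. So 14^(-1) ≡ 3 ≡ 3 (mod 41). Verify: 14 × 3 = 42 ≡ 1 (mod 41)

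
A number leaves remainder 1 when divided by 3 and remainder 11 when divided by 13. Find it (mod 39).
M = 3 × 13 = 39. M₁ = 13, y₁ ≡ 1 (mod 3). M₂ = 3, y₂ ≡ 9 (mod 13). k = 1×13×1 + 11×3×9 ≡ 37 (mod 39)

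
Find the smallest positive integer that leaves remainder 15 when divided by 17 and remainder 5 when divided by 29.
M = 17 × 29 = 493. M₁ = 29, y₁ ≡ 10 (mod 17). M₂ = 17, y₂ ≡ 12 (mod 29). m = 15×29×10 + 5×17×12 ≡ 440 (mod 493). The smallest positive such number is 440.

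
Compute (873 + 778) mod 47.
6

(873 + 778) = 1651
1651 mod 47 = 6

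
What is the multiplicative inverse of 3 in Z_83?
28

Using Extended Euclidean Algorithm:
gcd(3, 83) = 1
Bezout coefficients: 3 × 28 + 83 × -1 = 1
So 3 × 28 ≡ 1 (mod 83)
The inverse is 28 mod 83 = 28
Verification: 3 × 28 = 84 = 1 × 83 + 1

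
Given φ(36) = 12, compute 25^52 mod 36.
By Euler: 25^{12} ≡ 1 (mod 36) since gcd(25, 36) = 1. 52 = 4×12 + 4. So 25^{52} ≡ 25^{4} ≡ 25 (mod 36)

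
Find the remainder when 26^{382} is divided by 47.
By Fermat: 26^{46} ≡ 1 (mod 47). 382 = 8×46 + 14. So 26^{382} ≡ 26^{14} ≡ 6 (mod 47)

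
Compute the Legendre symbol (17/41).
(17/41) = 17^{20} mod 41 = -1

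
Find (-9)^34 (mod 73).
Using repeated squaring. (-9) ≡ 64 (mod 73). 34 = 32 + 2 (binary 100010). Repeated squaring mod 73: 64^1 ≡ 64; 64^2 ≡ 64² = 4096 ≡ 8; 64^4 ≡ 8² = 64 ≡ 64; 64^8 ≡ 64² = 4096 ≡ 8; 64^16 ≡ 8² = 64 ≡ 64; 64^32 ≡ 64² = 4096 ≡ 8. Multiply: (-9)^34 ≡ 64^32 × 64^2 ≡ 8 × 8 (mod 73): 8 × 8 = 64 ≡ 64. So (-9)^34 ≡ 64 (mod 73).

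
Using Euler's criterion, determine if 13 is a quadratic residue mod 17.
By Euler's criterion: 13^{8} ≡ 1 (mod 17). Since this equals 1, 13 is a QR.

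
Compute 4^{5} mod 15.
4

Using successive squaring:
Binary expansion of 5: 101
Powers of 4 mod 15 (each is the square of the previous):
  4^1 ≡ 4 (mod 15)
  4^2 ≡ 4² = 16 ≡ 1 (mod 15)
  4^4 ≡ 1² = 1 ≡ 1 (mod 15)
5 = 4 + 1, so 4^5 = 4^4 × 4^1 ≡ 1 × 4 (mod 15)
Multiplying step by step:
  1 × 4 = 4 ≡ 4 (mod 15)
Result: 4^5 ≡ 4 (mod 15)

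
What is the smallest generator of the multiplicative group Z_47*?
p - 1 = 46 has prime divisors 2, 23. h is a primitive root mod 47 iff h^(46/q) ≢ 1 (mod 47) for each such q.
h = 2: 2^23 ≡ 1, 2^2 ≡ 4 (mod 47); 2^23 ≡ 1, so not a primitive root.
h = 3: 3^23 ≡ 1, 3^2 ≡ 9 (mod 47); 3^23 ≡ 1, so not a primitive root.
h = 4: 4^23 ≡ 1, 4^2 ≡ 16 (mod 47); 4^23 ≡ 1, so not a primitive root.
h = 5: 5^23 ≡ 46, 5^2 ≡ 25 (mod 47); none is 1, so 5 has order 46 and is a primitive root.
The smallest primitive root mod 47 is g = 5.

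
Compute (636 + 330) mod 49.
35

(636 + 330) = 966
966 mod 49 = 35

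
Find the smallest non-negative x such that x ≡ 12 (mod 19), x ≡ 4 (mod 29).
468

Using the Chinese Remainder Theorem:
M = product of moduli = 551
For equation 1: M_1 = 29, 29 ≡ 10 (mod 19), inverse of 29 mod 19 is 2 (check: 10 × 2 = 20 ≡ 1 (mod 19))
For equation 2: M_2 = 19, 19 ≡ 19 (mod 29), inverse of 19 mod 29 is 26 (check: 19 × 26 = 494 ≡ 1 (mod 29))
Combine: x ≡ Σ r_i×M_i×(M_i⁻¹ mod m_i) = 12×29×2 + 4×19×26 = 696 + 1976 = 2672
2672 mod 551 = 468
x ≡ 468 (mod 551)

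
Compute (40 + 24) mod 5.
4

(40 + 24) = 64
64 mod 5 = 4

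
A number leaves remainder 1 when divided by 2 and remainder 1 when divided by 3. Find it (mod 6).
M = 2 × 3 = 6. M₁ = 3, y₁ ≡ 1 (mod 2). M₂ = 2, y₂ ≡ 2 (mod 3). m = 1×3×1 + 1×2×2 ≡ 1 (mod 6)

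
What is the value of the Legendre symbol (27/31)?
(27/31) = 27^{15} mod 31 = -1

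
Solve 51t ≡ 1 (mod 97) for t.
78

Using Extended Euclidean Algorithm:
gcd(51, 97) = 1
Bezout coefficients: 51 × -19 + 97 × 10 = 1
So 51 × -19 ≡ 1 (mod 97)
The inverse is -19 mod 97 = 78
Verification: 51 × 78 = 3978 = 41 × 97 + 1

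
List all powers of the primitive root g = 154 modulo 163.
g^1, g^2, ..., g^{162} mod 163: {154, 81, 86, 41, 120, 61, 103, 51, 30, 56, 148, 135, 89, 14, 37, 156, 63, 85, 50, 39, 138, 62, 94, 132, 116, 97, 105, 33, 29, 65, 67, 49, 48, 57, 139, 53, 12, 55, 157, 54, 3, 136, 80, 95, 123, 34, 20, 146, 153, 90, 5, 118, 79, 104, 42, 111, 142, 26, 92, 150, 117, 88, 23, 119, 70, 22, 128, 152, 99, 87, 32, 38, 147, 144, 8, 91, 159, 36, 2, 145, 162, 9, 82, 77, 122, 43, 102, 60, 112, 133, 107, 15, 28, 74, 149, 126, 7, 100, 78, 113, 124, 25, 101, 69, 31, 47, 66, 58, 130, 134, 98, 96, 114, 115, 106, 24, 110, 151, 108, 6, 109, 160, 27, 83, 68, 40, 129, 143, 17, 10, 73, 158, 45, 84, 59, 121, 52, 21, 137, 71, 13, 46, 75, 140, 44, 93, 141, 35, 11, 64, 76, 131, 125, 16, 19, 155, 72, 4, 127, 161, 18, 1}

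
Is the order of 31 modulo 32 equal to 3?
No, the actual order is 2, not 3.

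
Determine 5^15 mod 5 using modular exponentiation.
Using repeated squaring. 5 ≡ 0 (mod 5). 15 = 8 + 4 + 2 + 1 (binary 1111). Repeated squaring mod 5: 0^1 ≡ 0; 0^2 ≡ 0² = 0 ≡ 0; 0^4 ≡ 0² = 0 ≡ 0; 0^8 ≡ 0² = 0 ≡ 0. Multiply: 5^15 ≡ 0^8 × 0^4 × 0^2 × 0^1 ≡ 0 × 0 × 0 × 0 (mod 5): 0 × 0 = 0 ≡ 0; 0 × 0 = 0 ≡ 0; 0 × 0 = 0 ≡ 0. So 5^15 ≡ 0 (mod 5).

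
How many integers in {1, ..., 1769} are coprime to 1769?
1680

Prime factorization: 1769 = 29 × 61
Using the formula φ(n) = n × Π(1 - 1/p) for each prime factor p:
φ(1769) = 1769 × (1 - 1/29) × (1 - 1/61)
φ(1769) = 1680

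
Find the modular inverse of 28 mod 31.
28^(-1) ≡ 10 (mod 31). Verification: 28 × 10 = 280 ≡ 1 (mod 31)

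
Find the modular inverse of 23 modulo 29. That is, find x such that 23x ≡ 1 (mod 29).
24

Using Extended Euclidean Algorithm:
gcd(23, 29) = 1
Bezout coefficients: 23 × -5 + 29 × 4 = 1
So 23 × -5 ≡ 1 (mod 29)
The inverse is -5 mod 29 = 24
Verification: 23 × 24 = 552 = 19 × 29 + 1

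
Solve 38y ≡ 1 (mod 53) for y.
7

Using Extended Euclidean Algorithm:
gcd(38, 53) = 1
Bezout coefficients: 38 × 7 + 53 × -5 = 1
So 38 × 7 ≡ 1 (mod 53)
The inverse is 7 mod 53 = 7
Verification: 38 × 7 = 266 = 5 × 53 + 1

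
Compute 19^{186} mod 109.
64

Using successive squaring:
Binary expansion of 186: 10111010
Powers of 19 mod 109 (each is the square of the previous):
  19^1 ≡ 19 (mod 109)
  19^2 ≡ 19² = 361 ≡ 34 (mod 109)
  19^4 ≡ 34² = 1156 ≡ 66 (mod 109)
  19^8 ≡ 66² = 4356 ≡ 105 (mod 109)
  19^16 ≡ 105² = 11025 ≡ 16 (mod 109)
  19^32 ≡ 16² = 256 ≡ 38 (mod 109)
  19^64 ≡ 38² = 1444 ≡ 27 (mod 109)
  19^128 ≡ 27² = 729 ≡ 75 (mod 109)
186 = 128 + 32 + 16 + 8 + 2, so 19^186 = 19^128 × 19^32 × 19^16 × 19^8 × 19^2 ≡ 75 × 38 × 16 × 105 × 34 (mod 109)
Multiplying step by step:
  75 × 38 = 2850 ≡ 16 (mod 109)
  16 × 16 = 256 ≡ 38 (mod 109)
  38 × 105 = 3990 ≡ 66 (mod 109)
  66 × 34 = 2244 ≡ 64 (mod 109)
Result: 19^186 ≡ 64 (mod 109)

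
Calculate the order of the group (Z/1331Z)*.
1210

Prime factorization: 1331 = 11^3
Using the formula φ(n) = n × Π(1 - 1/p) for each prime factor p:
φ(1331) = 1331 × (1 - 1/11)
φ(1331) = 1210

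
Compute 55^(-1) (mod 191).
55^(-1) ≡ 66 (mod 191). Verification: 55 × 66 = 3630 ≡ 1 (mod 191)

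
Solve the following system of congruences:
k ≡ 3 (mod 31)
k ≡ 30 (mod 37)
437

Using the Chinese Remainder Theorem:
M = product of moduli = 1147
For equation 1: M_1 = 37, 37 ≡ 6 (mod 31), inverse of 37 mod 31 is 26 (check: 6 × 26 = 156 ≡ 1 (mod 31))
For equation 2: M_2 = 31, 31 ≡ 31 (mod 37), inverse of 31 mod 37 is 6 (check: 31 × 6 = 186 ≡ 1 (mod 37))
Combine: k ≡ Σ r_i×M_i×(M_i⁻¹ mod m_i) = 3×37×26 + 30×31×6 = 2886 + 5580 = 8466
8466 mod 1147 = 437
k ≡ 437 (mod 1147)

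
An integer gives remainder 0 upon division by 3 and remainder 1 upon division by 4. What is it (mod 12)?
M = 3 × 4 = 12. M₁ = 4, y₁ ≡ 1 (mod 3). M₂ = 3, y₂ ≡ 3 (mod 4). r = 0×4×1 + 1×3×3 ≡ 9 (mod 12). The smallest positive such number is 9.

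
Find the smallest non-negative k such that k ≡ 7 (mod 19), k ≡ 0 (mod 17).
102

Using the Chinese Remainder Theorem:
M = product of moduli = 323
For equation 1: M_1 = 17, 17 ≡ 17 (mod 19), inverse of 17 mod 19 is 9 (check: 17 × 9 = 153 ≡ 1 (mod 19))
For equation 2: M_2 = 19, 19 ≡ 2 (mod 17), inverse of 19 mod 17 is 9 (check: 2 × 9 = 18 ≡ 1 (mod 17))
Combine: k ≡ Σ r_i×M_i×(M_i⁻¹ mod m_i) = 7×17×9 + 0×19×9 = 1071 + 0 = 1071
1071 mod 323 = 102
k ≡ 102 (mod 323)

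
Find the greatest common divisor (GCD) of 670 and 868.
2

Using the Euclidean algorithm:
670 = 0 × 868 + 670
868 = 1 × 670 + 198
670 = 3 × 198 + 76
198 = 2 × 76 + 46
76 = 1 × 46 + 30
46 = 1 × 30 + 16
30 = 1 × 16 + 14
16 = 1 × 14 + 2
14 = 7 × 2 + 0

GCD(670, 868) = 2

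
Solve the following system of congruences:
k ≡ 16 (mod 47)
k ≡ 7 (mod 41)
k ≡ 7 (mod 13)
14398

Using the Chinese Remainder Theorem:
M = product of moduli = 25051
For equation 1: M_1 = 533, 533 ≡ 16 (mod 47), inverse of 533 mod 47 is 3 (check: 16 × 3 = 48 ≡ 1 (mod 47))
For equation 2: M_2 = 611, 611 ≡ 37 (mod 41), inverse of 611 mod 41 is 10 (check: 37 × 10 = 370 ≡ 1 (mod 41))
For equation 3: M_3 = 1927, 1927 ≡ 3 (mod 13), inverse of 1927 mod 13 is 9 (check: 3 × 9 = 27 ≡ 1 (mod 13))
Combine: k ≡ Σ r_i×M_i×(M_i⁻¹ mod m_i) = 16×533×3 + 7×611×10 + 7×1927×9 = 25584 + 42770 + 121401 = 189755
189755 mod 25051 = 14398
k ≡ 14398 (mod 25051)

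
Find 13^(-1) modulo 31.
12

Using Extended Euclidean Algorithm:
gcd(13, 31) = 1
Bezout coefficients: 13 × 12 + 31 × -5 = 1
So 13 × 12 ≡ 1 (mod 31)
The inverse is 12 mod 31 = 12
Verification: 13 × 12 = 156 = 5 × 31 + 1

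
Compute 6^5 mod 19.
5 = 4 + 1 (binary 101). Repeated squaring mod 19: 6^1 ≡ 6; 6^2 ≡ 6² = 36 ≡ 17; 6^4 ≡ 17² = 289 ≡ 4. Multiply: 6^5 = 6^4 × 6^1 ≡ 4 × 6 (mod 19): 4 × 6 = 24 ≡ 5. So 6^5 ≡ 5 (mod 19).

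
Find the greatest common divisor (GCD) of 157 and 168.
1

Using the Euclidean algorithm:
157 = 0 × 168 + 157
168 = 1 × 157 + 11
157 = 14 × 11 + 3
11 = 3 × 3 + 2
3 = 1 × 2 + 1
2 = 2 × 1 + 0

GCD(157, 168) = 1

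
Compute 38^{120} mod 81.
19

Using successive squaring:
Binary expansion of 120: 1111000
Powers of 38 mod 81 (each is the square of the previous):
  38^1 ≡ 38 (mod 81)
  38^2 ≡ 38² = 1444 ≡ 67 (mod 81)
  38^4 ≡ 67² = 4489 ≡ 34 (mod 81)
  38^8 ≡ 34² = 1156 ≡ 22 (mod 81)
  38^16 ≡ 22² = 484 ≡ 79 (mod 81)
  38^32 ≡ 79² = 6241 ≡ 4 (mod 81)
  38^64 ≡ 4² = 16 ≡ 16 (mod 81)
120 = 64 + 32 + 16 + 8, so 38^120 = 38^64 × 38^32 × 38^16 × 38^8 ≡ 16 × 4 × 79 × 22 (mod 81)
Multiplying step by step:
  16 × 4 = 64 ≡ 64 (mod 81)
  64 × 79 = 5056 ≡ 34 (mod 81)
  34 × 22 = 748 ≡ 19 (mod 81)
Result: 38^120 ≡ 19 (mod 81)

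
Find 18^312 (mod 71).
Using Fermat: 18^{70} ≡ 1 (mod 71). 312 ≡ 32 (mod 70). So 18^{312} ≡ 18^{32} ≡ 64 (mod 71)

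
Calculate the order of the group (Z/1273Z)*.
1188

Prime factorization: 1273 = 19 × 67
Using the formula φ(n) = n × Π(1 - 1/p) for each prime factor p:
φ(1273) = 1273 × (1 - 1/19) × (1 - 1/67)
φ(1273) = 1188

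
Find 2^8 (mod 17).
8 = 8 (binary 1000). Repeated squaring mod 17: 2^1 ≡ 2; 2^2 ≡ 2² = 4 ≡ 4; 2^4 ≡ 4² = 16 ≡ 16; 2^8 ≡ 16² = 256 ≡ 1. So 2^8 ≡ 1 (mod 17).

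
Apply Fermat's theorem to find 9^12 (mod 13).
By Fermat's Little Theorem, 9^{12} ≡ 1 (mod 13) since 13 is prime and gcd(9, 13) = 1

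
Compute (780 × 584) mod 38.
14

(780 × 584) = 455520
455520 mod 38 = 14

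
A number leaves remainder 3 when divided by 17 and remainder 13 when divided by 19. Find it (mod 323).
M = 17 × 19 = 323. M₁ = 19, y₁ ≡ 9 (mod 17). M₂ = 17, y₂ ≡ 9 (mod 19). x = 3×19×9 + 13×17×9 ≡ 241 (mod 323)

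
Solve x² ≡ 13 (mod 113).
The square roots of 13 mod 113 are 76 and 37. Verify: 76² = 5776 ≡ 13 (mod 113)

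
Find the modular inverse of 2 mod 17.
2^(-1) ≡ 9 (mod 17). Verification: 2 × 9 = 18 ≡ 1 (mod 17)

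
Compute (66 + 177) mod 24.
3

(66 + 177) = 243
243 mod 24 = 3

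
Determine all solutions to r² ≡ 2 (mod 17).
The square roots of 2 mod 17 are 6 and 11. Verify: 6² = 36 ≡ 2 (mod 17)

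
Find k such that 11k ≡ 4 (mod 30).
14

Since gcd(11, 30) = 1 divides 4, a solution exists.
Multiply both sides by the inverse of 11 mod 30:
  11^(-1) mod 30 = 11
  x ≡ 11 × 4 ≡ 44 ≡ 14 (mod 30)
Verification: 11 × 14 = 154 = 5 × 30 + 4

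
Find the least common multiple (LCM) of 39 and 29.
1131

First find GCD(39, 29) using the Euclidean algorithm:
39 = 1 × 29 + 10
29 = 2 × 10 + 9
10 = 1 × 9 + 1
9 = 9 × 1 + 0
GCD(39, 29) = 1

LCM formula: LCM(a, b) = (a × b) / GCD(a, b)
LCM(39, 29) = (39 × 29) / 1
LCM(39, 29) = 1131 / 1
LCM(39, 29) = 1131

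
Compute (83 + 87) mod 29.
25

(83 + 87) = 170
170 mod 29 = 25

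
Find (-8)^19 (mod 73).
Using repeated squaring. (-8) ≡ 65 (mod 73). 19 = 16 + 2 + 1 (binary 10011). Repeated squaring mod 73: 65^1 ≡ 65; 65^2 ≡ 65² = 4225 ≡ 64; 65^4 ≡ 64² = 4096 ≡ 8; 65^8 ≡ 8² = 64 ≡ 64; 65^16 ≡ 64² = 4096 ≡ 8. Multiply: (-8)^19 ≡ 65^16 × 65^2 × 65^1 ≡ 8 × 64 × 65 (mod 73): 8 × 64 = 512 ≡ 1; 1 × 65 = 65 ≡ 65. So (-8)^19 ≡ 65 (mod 73).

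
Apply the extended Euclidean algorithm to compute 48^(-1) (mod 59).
Extended GCD: 48(16) + 59(-13) = 1. So 48^(-1) ≡ 16 ≡ 16 (mod 59). Verify: 48 × 16 = 768 ≡ 1 (mod 59)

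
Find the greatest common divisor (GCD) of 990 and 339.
3

Using the Euclidean algorithm:
990 = 2 × 339 + 312
339 = 1 × 312 + 27
312 = 11 × 27 + 15
27 = 1 × 15 + 12
15 = 1 × 12 + 3
12 = 4 × 3 + 0

GCD(990, 339) = 3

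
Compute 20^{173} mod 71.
30

Using successive squaring:
Binary expansion of 173: 10101101
Powers of 20 mod 71 (each is the square of the previous):
  20^1 ≡ 20 (mod 71)
  20^2 ≡ 20² = 400 ≡ 45 (mod 71)
  20^4 ≡ 45² = 2025 ≡ 37 (mod 71)
  20^8 ≡ 37² = 1369 ≡ 20 (mod 71)
  20^16 ≡ 20² = 400 ≡ 45 (mod 71)
  20^32 ≡ 45² = 2025 ≡ 37 (mod 71)
  20^64 ≡ 37² = 1369 ≡ 20 (mod 71)
  20^128 ≡ 20² = 400 ≡ 45 (mod 71)
173 = 128 + 32 + 8 + 4 + 1, so 20^173 = 20^128 × 20^32 × 20^8 × 20^4 × 20^1 ≡ 45 × 37 × 20 × 37 × 20 (mod 71)
Multiplying step by step:
  45 × 37 = 1665 ≡ 32 (mod 71)
  32 × 20 = 640 ≡ 1 (mod 71)
  1 × 37 = 37 ≡ 37 (mod 71)
  37 × 20 = 740 ≡ 30 (mod 71)
Result: 20^173 ≡ 30 (mod 71)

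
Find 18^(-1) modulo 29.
21

Using Extended Euclidean Algorithm:
gcd(18, 29) = 1
Bezout coefficients: 18 × -8 + 29 × 5 = 1
So 18 × -8 ≡ 1 (mod 29)
The inverse is -8 mod 29 = 21
Verification: 18 × 21 = 378 = 13 × 29 + 1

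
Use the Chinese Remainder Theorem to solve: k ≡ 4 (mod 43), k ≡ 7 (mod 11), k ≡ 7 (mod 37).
821

Using the Chinese Remainder Theorem:
M = product of moduli = 17501
For equation 1: M_1 = 407, 407 ≡ 20 (mod 43), inverse of 407 mod 43 is 28 (check: 20 × 28 = 560 ≡ 1 (mod 43))
For equation 2: M_2 = 1591, 1591 ≡ 7 (mod 11), inverse of 1591 mod 11 is 8 (check: 7 × 8 = 56 ≡ 1 (mod 11))
For equation 3: M_3 = 473, 473 ≡ 29 (mod 37), inverse of 473 mod 37 is 23 (check: 29 × 23 = 667 ≡ 1 (mod 37))
Combine: k ≡ Σ r_i×M_i×(M_i⁻¹ mod m_i) = 4×407×28 + 7×1591×8 + 7×473×23 = 45584 + 89096 + 76153 = 210833
210833 mod 17501 = 821
k ≡ 821 (mod 17501)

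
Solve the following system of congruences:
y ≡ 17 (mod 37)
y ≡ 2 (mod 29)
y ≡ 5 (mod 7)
6788

Using the Chinese Remainder Theorem:
M = product of moduli = 7511
For equation 1: M_1 = 203, 203 ≡ 18 (mod 37), inverse of 203 mod 37 is 35 (check: 18 × 35 = 630 ≡ 1 (mod 37))
For equation 2: M_2 = 259, 259 ≡ 27 (mod 29), inverse of 259 mod 29 is 14 (check: 27 × 14 = 378 ≡ 1 (mod 29))
For equation 3: M_3 = 1073, 1073 ≡ 2 (mod 7), inverse of 1073 mod 7 is 4 (check: 2 × 4 = 8 ≡ 1 (mod 7))
Combine: y ≡ Σ r_i×M_i×(M_i⁻¹ mod m_i) = 17×203×35 + 2×259×14 + 5×1073×4 = 120785 + 7252 + 21460 = 149497
149497 mod 7511 = 6788
y ≡ 6788 (mod 7511)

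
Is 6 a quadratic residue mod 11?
By Euler's criterion: 6^{5} ≡ 10 (mod 11). Since this equals -1 (≡ 10), 6 is not a QR.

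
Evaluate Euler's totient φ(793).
720

Prime factorization: 793 = 13 × 61
Using the formula φ(n) = n × Π(1 - 1/p) for each prime factor p:
φ(793) = 793 × (1 - 1/13) × (1 - 1/61)
φ(793) = 720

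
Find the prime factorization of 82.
2 × 41

Divide by primes starting from smallest:
82 ÷ 2 = 41
41 ÷ 41 = 1

82 = 2 × 41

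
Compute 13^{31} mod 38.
15

Using successive squaring:
Binary expansion of 31: 11111
Powers of 13 mod 38 (each is the square of the previous):
  13^1 ≡ 13 (mod 38)
  13^2 ≡ 13² = 169 ≡ 17 (mod 38)
  13^4 ≡ 17² = 289 ≡ 23 (mod 38)
  13^8 ≡ 23² = 529 ≡ 35 (mod 38)
  13^16 ≡ 35² = 1225 ≡ 9 (mod 38)
31 = 16 + 8 + 4 + 2 + 1, so 13^31 = 13^16 × 13^8 × 13^4 × 13^2 × 13^1 ≡ 9 × 35 × 23 × 17 × 13 (mod 38)
Multiplying step by step:
  9 × 35 = 315 ≡ 11 (mod 38)
  11 × 23 = 253 ≡ 25 (mod 38)
  25 × 17 = 425 ≡ 7 (mod 38)
  7 × 13 = 91 ≡ 15 (mod 38)
Result: 13^31 ≡ 15 (mod 38)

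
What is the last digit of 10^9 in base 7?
10 ≡ 3 (mod 7). 9 = 8 + 1 (binary 1001). Repeated squaring mod 7: 3^1 ≡ 3; 3^2 ≡ 3² = 9 ≡ 2; 3^4 ≡ 2² = 4 ≡ 4; 3^8 ≡ 4² = 16 ≡ 2. Multiply: 10^9 ≡ 3^8 × 3^1 ≡ 2 × 3 (mod 7): 2 × 3 = 6 ≡ 6. So 10^9 ≡ 6 (mod 7).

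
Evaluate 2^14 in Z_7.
Using Fermat: 2^{6} ≡ 1 (mod 7). 14 ≡ 2 (mod 6). So 2^{14} ≡ 2^{2} ≡ 4 (mod 7)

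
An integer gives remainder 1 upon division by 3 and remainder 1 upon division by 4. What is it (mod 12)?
M = 3 × 4 = 12. M₁ = 4, y₁ ≡ 1 (mod 3). M₂ = 3, y₂ ≡ 3 (mod 4). x = 1×4×1 + 1×3×3 ≡ 1 (mod 12). The smallest positive such number is 1.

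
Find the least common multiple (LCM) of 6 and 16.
48

First find GCD(6, 16) using the Euclidean algorithm:
6 = 0 × 16 + 6
16 = 2 × 6 + 4
6 = 1 × 4 + 2
4 = 2 × 2 + 0
GCD(6, 16) = 2

LCM formula: LCM(a, b) = (a × b) / GCD(a, b)
LCM(6, 16) = (6 × 16) / 2
LCM(6, 16) = 96 / 2
LCM(6, 16) = 48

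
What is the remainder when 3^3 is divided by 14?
3 = 2 + 1 (binary 11). Repeated squaring mod 14: 3^1 ≡ 3; 3^2 ≡ 3² = 9 ≡ 9. Multiply: 3^3 = 3^2 × 3^1 ≡ 9 × 3 (mod 14): 9 × 3 = 27 ≡ 13. So 3^3 ≡ 13 (mod 14).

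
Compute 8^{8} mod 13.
1

Using successive squaring:
Binary expansion of 8: 1000
Powers of 8 mod 13 (each is the square of the previous):
  8^1 ≡ 8 (mod 13)
  8^2 ≡ 8² = 64 ≡ 12 (mod 13)
  8^4 ≡ 12² = 144 ≡ 1 (mod 13)
  8^8 ≡ 1² = 1 ≡ 1 (mod 13)
8 is a power of 2, so 8^8 is the last square: ≡ 1 (mod 13)
Result: 8^8 ≡ 1 (mod 13)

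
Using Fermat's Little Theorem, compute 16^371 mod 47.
By Fermat: 16^{46} ≡ 1 (mod 47). 371 ≡ 3 (mod 46). So 16^{371} ≡ 16^{3} ≡ 7 (mod 47)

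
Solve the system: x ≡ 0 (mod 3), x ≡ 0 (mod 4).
M = 3 × 4 = 12. M₁ = 4, y₁ ≡ 1 (mod 3). M₂ = 3, y₂ ≡ 3 (mod 4). x = 0×4×1 + 0×3×3 ≡ 0 (mod 12)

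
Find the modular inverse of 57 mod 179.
57^(-1) ≡ 22 (mod 179). Verification: 57 × 22 = 1254 ≡ 1 (mod 179)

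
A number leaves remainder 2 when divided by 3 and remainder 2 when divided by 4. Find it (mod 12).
M = 3 × 4 = 12. M₁ = 4, y₁ ≡ 1 (mod 3). M₂ = 3, y₂ ≡ 3 (mod 4). y = 2×4×1 + 2×3×3 ≡ 2 (mod 12)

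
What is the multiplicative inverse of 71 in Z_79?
71^(-1) ≡ 69 (mod 79). Verification: 71 × 69 = 4899 ≡ 1 (mod 79)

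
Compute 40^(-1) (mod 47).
20

Using Extended Euclidean Algorithm:
gcd(40, 47) = 1
Bezout coefficients: 40 × 20 + 47 × -17 = 1
So 40 × 20 ≡ 1 (mod 47)
The inverse is 20 mod 47 = 20
Verification: 40 × 20 = 800 = 17 × 47 + 1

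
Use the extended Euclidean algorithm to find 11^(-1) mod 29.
Extended GCD: 11(8) + 29(-3) = 1. So 11^(-1) ≡ 8 ≡ 8 (mod 29). Verify: 11 × 8 = 88 ≡ 1 (mod 29)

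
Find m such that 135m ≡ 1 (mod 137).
135^(-1) ≡ 68 (mod 137). Verification: 135 × 68 = 9180 ≡ 1 (mod 137)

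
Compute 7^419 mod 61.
Using Fermat: 7^{60} ≡ 1 (mod 61). 419 ≡ 59 (mod 60). So 7^{419} ≡ 7^{59} ≡ 35 (mod 61)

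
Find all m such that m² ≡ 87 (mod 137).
The square roots of 87 mod 137 are 19 and 118. Verify: 19² = 361 ≡ 87 (mod 137)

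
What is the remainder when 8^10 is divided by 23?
10 = 8 + 2 (binary 1010). Repeated squaring mod 23: 8^1 ≡ 8; 8^2 ≡ 8² = 64 ≡ 18; 8^4 ≡ 18² = 324 ≡ 2; 8^8 ≡ 2² = 4 ≡ 4. Multiply: 8^10 = 8^8 × 8^2 ≡ 4 × 18 (mod 23): 4 × 18 = 72 ≡ 3. So 8^10 ≡ 3 (mod 23).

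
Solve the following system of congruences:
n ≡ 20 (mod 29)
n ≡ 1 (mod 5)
136

Using the Chinese Remainder Theorem:
M = product of moduli = 145
For equation 1: M_1 = 5, 5 ≡ 5 (mod 29), inverse of 5 mod 29 is 6 (check: 5 × 6 = 30 ≡ 1 (mod 29))
For equation 2: M_2 = 29, 29 ≡ 4 (mod 5), inverse of 29 mod 5 is 4 (check: 4 × 4 = 16 ≡ 1 (mod 5))
Combine: n ≡ Σ r_i×M_i×(M_i⁻¹ mod m_i) = 20×5×6 + 1×29×4 = 600 + 116 = 716
716 mod 145 = 136
n ≡ 136 (mod 145)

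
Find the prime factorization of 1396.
2^2 × 349

Divide by primes starting from smallest:
1396 ÷ 2 = 698
698 ÷ 2 = 349
349 ÷ 349 = 1

1396 = 2^2 × 349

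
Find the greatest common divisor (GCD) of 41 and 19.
1

Using the Euclidean algorithm:
41 = 2 × 19 + 3
19 = 6 × 3 + 1
3 = 3 × 1 + 0

GCD(41, 19) = 1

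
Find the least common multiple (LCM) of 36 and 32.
288

First find GCD(36, 32) using the Euclidean algorithm:
36 = 1 × 32 + 4
32 = 8 × 4 + 0
GCD(36, 32) = 4

LCM formula: LCM(a, b) = (a × b) / GCD(a, b)
LCM(36, 32) = (36 × 32) / 4
LCM(36, 32) = 1152 / 4
LCM(36, 32) = 288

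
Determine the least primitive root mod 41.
p - 1 = 40 has prime divisors 2, 5. h is a primitive root mod 41 iff h^(40/q) ≢ 1 (mod 41) for each such q.
h = 2: 2^20 ≡ 1, 2^8 ≡ 10 (mod 41); 2^20 ≡ 1, so not a primitive root.
h = 3: 3^20 ≡ 40, 3^8 ≡ 1 (mod 41); 3^8 ≡ 1, so not a primitive root.
h = 4: 4^20 ≡ 1, 4^8 ≡ 18 (mod 41); 4^20 ≡ 1, so not a primitive root.
h = 5: 5^20 ≡ 1, 5^8 ≡ 18 (mod 41); 5^20 ≡ 1, so not a primitive root.
h = 6: 6^20 ≡ 40, 6^8 ≡ 10 (mod 41); none is 1, so 6 has order 40 and is a primitive root.
The smallest primitive root mod 41 is g = 6.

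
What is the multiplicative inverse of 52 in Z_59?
52^(-1) ≡ 42 (mod 59). Verification: 52 × 42 = 2184 ≡ 1 (mod 59)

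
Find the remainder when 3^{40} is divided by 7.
By Fermat: 3^{6} ≡ 1 (mod 7). 40 = 6×6 + 4. So 3^{40} ≡ 3^{4} ≡ 4 (mod 7)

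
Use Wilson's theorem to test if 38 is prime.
(37)! mod 38 = 0. Since 0 ≢ -1 (mod 38), 38 is not prime.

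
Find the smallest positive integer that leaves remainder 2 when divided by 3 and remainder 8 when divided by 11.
M = 3 × 11 = 33. M₁ = 11, y₁ ≡ 2 (mod 3). M₂ = 3, y₂ ≡ 4 (mod 11). y = 2×11×2 + 8×3×4 ≡ 8 (mod 33). The smallest positive such number is 8.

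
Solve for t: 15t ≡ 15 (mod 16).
1

Since gcd(15, 16) = 1 divides 15, a solution exists.
Multiply both sides by the inverse of 15 mod 16:
  15^(-1) mod 16 = 15
  x ≡ 15 × 15 ≡ 225 ≡ 1 (mod 16)
Verification: 15 × 1 = 15 = 0 × 16 + 15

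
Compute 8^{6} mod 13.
12

Using successive squaring:
Binary expansion of 6: 110
Powers of 8 mod 13 (each is the square of the previous):
  8^1 ≡ 8 (mod 13)
  8^2 ≡ 8² = 64 ≡ 12 (mod 13)
  8^4 ≡ 12² = 144 ≡ 1 (mod 13)
6 = 4 + 2, so 8^6 = 8^4 × 8^2 ≡ 1 × 12 (mod 13)
Multiplying step by step:
  1 × 12 = 12 ≡ 12 (mod 13)
Result: 8^6 ≡ 12 (mod 13)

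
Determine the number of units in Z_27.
18

Prime factorization: 27 = 3^3
Using the formula φ(n) = n × Π(1 - 1/p) for each prime factor p:
φ(27) = 27 × (1 - 1/3)
φ(27) = 18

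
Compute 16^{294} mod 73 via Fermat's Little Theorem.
64

By Fermat's Little Theorem, a^(p-1) ≡ 1 (mod p) for prime p and gcd(a, p) = 1
Here p = 73, so 16^72 ≡ 1 (mod 73)
We can reduce the exponent: 294 mod 72 = 6
So 16^294 ≡ 16^6 (mod 73)
Computing: 16^6 mod 73 = 64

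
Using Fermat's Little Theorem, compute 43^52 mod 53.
By Fermat's Little Theorem, 43^{52} ≡ 1 (mod 53) since 53 is prime and gcd(43, 53) = 1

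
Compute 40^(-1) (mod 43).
40^(-1) ≡ 14 (mod 43). Verification: 40 × 14 = 560 ≡ 1 (mod 43)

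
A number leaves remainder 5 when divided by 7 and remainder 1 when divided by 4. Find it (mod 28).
M = 7 × 4 = 28. M₁ = 4, y₁ ≡ 2 (mod 7). M₂ = 7, y₂ ≡ 3 (mod 4). x = 5×4×2 + 1×7×3 ≡ 5 (mod 28)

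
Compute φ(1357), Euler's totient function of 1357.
1276

Prime factorization: 1357 = 23 × 59
Using the formula φ(n) = n × Π(1 - 1/p) for each prime factor p:
φ(1357) = 1357 × (1 - 1/23) × (1 - 1/59)
φ(1357) = 1276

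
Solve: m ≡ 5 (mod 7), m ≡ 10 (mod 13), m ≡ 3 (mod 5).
M = 7 × 13 × 5 = 455. M₁ = 65, y₁ ≡ 4 (mod 7). M₂ = 35, y₂ ≡ 3 (mod 13). M₃ = 91, y₃ ≡ 1 (mod 5). m = 5×65×4 + 10×35×3 + 3×91×1 ≡ 348 (mod 455)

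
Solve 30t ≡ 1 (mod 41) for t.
30^(-1) ≡ 26 (mod 41). Verification: 30 × 26 = 780 ≡ 1 (mod 41)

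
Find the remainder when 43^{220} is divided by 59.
By Fermat: 43^{58} ≡ 1 (mod 59). 220 = 3×58 + 46. So 43^{220} ≡ 43^{46} ≡ 21 (mod 59)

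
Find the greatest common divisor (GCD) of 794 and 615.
1

Using the Euclidean algorithm:
794 = 1 × 615 + 179
615 = 3 × 179 + 78
179 = 2 × 78 + 23
78 = 3 × 23 + 9
23 = 2 × 9 + 5
9 = 1 × 5 + 4
5 = 1 × 4 + 1
4 = 4 × 1 + 0

GCD(794, 615) = 1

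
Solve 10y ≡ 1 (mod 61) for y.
55

Using Extended Euclidean Algorithm:
gcd(10, 61) = 1
Bezout coefficients: 10 × -6 + 61 × 1 = 1
So 10 × -6 ≡ 1 (mod 61)
The inverse is -6 mod 61 = 55
Verification: 10 × 55 = 550 = 9 × 61 + 1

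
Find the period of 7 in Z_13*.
Powers of 7 mod 13: 7^1≡7, 7^2≡10, 7^3≡5, 7^4≡9, 7^5≡11, 7^6≡12, 7^7≡6, 7^8≡3, 7^9≡8, 7^10≡4, 7^11≡2, 7^12≡1. Order = 12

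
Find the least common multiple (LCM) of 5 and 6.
30

First find GCD(5, 6) using the Euclidean algorithm:
5 = 0 × 6 + 5
6 = 1 × 5 + 1
5 = 5 × 1 + 0
GCD(5, 6) = 1

LCM formula: LCM(a, b) = (a × b) / GCD(a, b)
LCM(5, 6) = (5 × 6) / 1
LCM(5, 6) = 30 / 1
LCM(5, 6) = 30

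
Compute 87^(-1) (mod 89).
44

Using Extended Euclidean Algorithm:
gcd(87, 89) = 1
Bezout coefficients: 87 × 44 + 89 × -43 = 1
So 87 × 44 ≡ 1 (mod 89)
The inverse is 44 mod 89 = 44
Verification: 87 × 44 = 3828 = 43 × 89 + 1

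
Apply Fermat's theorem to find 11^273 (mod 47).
By Fermat: 11^{46} ≡ 1 (mod 47). 273 ≡ 43 (mod 46). So 11^{273} ≡ 11^{43} ≡ 22 (mod 47)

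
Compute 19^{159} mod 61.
41

Using successive squaring:
Binary expansion of 159: 10011111
Powers of 19 mod 61 (each is the square of the previous):
  19^1 ≡ 19 (mod 61)
  19^2 ≡ 19² = 361 ≡ 56 (mod 61)
  19^4 ≡ 56² = 3136 ≡ 25 (mod 61)
  19^8 ≡ 25² = 625 ≡ 15 (mod 61)
  19^16 ≡ 15² = 225 ≡ 42 (mod 61)
  19^32 ≡ 42² = 1764 ≡ 56 (mod 61)
  19^64 ≡ 56² = 3136 ≡ 25 (mod 61)
  19^128 ≡ 25² = 625 ≡ 15 (mod 61)
159 = 128 + 16 + 8 + 4 + 2 + 1, so 19^159 = 19^128 × 19^16 × 19^8 × 19^4 × 19^2 × 19^1 ≡ 15 × 42 × 15 × 25 × 56 × 19 (mod 61)
Multiplying step by step:
  15 × 42 = 630 ≡ 20 (mod 61)
  20 × 15 = 300 ≡ 56 (mod 61)
  56 × 25 = 1400 ≡ 58 (mod 61)
  58 × 56 = 3248 ≡ 15 (mod 61)
  15 × 19 = 285 ≡ 41 (mod 61)
Result: 19^159 ≡ 41 (mod 61)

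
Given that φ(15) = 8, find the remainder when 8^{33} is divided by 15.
By Euler: 8^{8} ≡ 1 (mod 15) since gcd(8, 15) = 1. 33 = 4×8 + 1. So 8^{33} ≡ 8^{1} ≡ 8 (mod 15)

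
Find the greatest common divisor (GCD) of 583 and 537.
1

Using the Euclidean algorithm:
583 = 1 × 537 + 46
537 = 11 × 46 + 31
46 = 1 × 31 + 15
31 = 2 × 15 + 1
15 = 15 × 1 + 0

GCD(583, 537) = 1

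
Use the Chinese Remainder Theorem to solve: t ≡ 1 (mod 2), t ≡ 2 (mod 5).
M = 2 × 5 = 10. M₁ = 5, y₁ ≡ 1 (mod 2). M₂ = 2, y₂ ≡ 3 (mod 5). t = 1×5×1 + 2×2×3 ≡ 7 (mod 10)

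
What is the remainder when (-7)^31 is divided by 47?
Using repeated squaring. (-7) ≡ 40 (mod 47). 31 = 16 + 8 + 4 + 2 + 1 (binary 11111). Repeated squaring mod 47: 40^1 ≡ 40; 40^2 ≡ 40² = 1600 ≡ 2; 40^4 ≡ 2² = 4 ≡ 4; 40^8 ≡ 4² = 16 ≡ 16; 40^16 ≡ 16² = 256 ≡ 21. Multiply: (-7)^31 ≡ 40^16 × 40^8 × 40^4 × 40^2 × 40^1 ≡ 21 × 16 × 4 × 2 × 40 (mod 47): 21 × 16 = 336 ≡ 7; 7 × 4 = 28 ≡ 28; 28 × 2 = 56 ≡ 9; 9 × 40 = 360 ≡ 31. So (-7)^31 ≡ 31 (mod 47).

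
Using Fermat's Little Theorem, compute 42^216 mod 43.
By Fermat: 42^{42} ≡ 1 (mod 43). 216 = 5×42 + 6. So 42^{216} ≡ 42^{6} ≡ 1 (mod 43)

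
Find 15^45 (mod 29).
Using Fermat: 15^{28} ≡ 1 (mod 29). 45 ≡ 17 (mod 28). So 15^{45} ≡ 15^{17} ≡ 18 (mod 29)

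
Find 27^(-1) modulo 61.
52

Using Extended Euclidean Algorithm:
gcd(27, 61) = 1
Bezout coefficients: 27 × -9 + 61 × 4 = 1
So 27 × -9 ≡ 1 (mod 61)
The inverse is -9 mod 61 = 52
Verification: 27 × 52 = 1404 = 23 × 61 + 1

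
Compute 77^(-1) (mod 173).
77^(-1) ≡ 9 (mod 173). Verification: 77 × 9 = 693 ≡ 1 (mod 173)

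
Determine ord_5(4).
Powers of 4 mod 5: 4^1≡4, 4^2≡1. Order = 2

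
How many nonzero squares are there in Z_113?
For prime 113, there are (p-1)/2 = (113-1)/2 = 56 quadratic residues (excluding 0).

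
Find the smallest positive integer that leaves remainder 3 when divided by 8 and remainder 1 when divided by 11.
M = 8 × 11 = 88. M₁ = 11, y₁ ≡ 3 (mod 8). M₂ = 8, y₂ ≡ 7 (mod 11). x = 3×11×3 + 1×8×7 ≡ 67 (mod 88). The smallest positive such number is 67.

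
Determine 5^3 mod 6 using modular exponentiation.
3 = 2 + 1 (binary 11). Repeated squaring mod 6: 5^1 ≡ 5; 5^2 ≡ 5² = 25 ≡ 1. Multiply: 5^3 = 5^2 × 5^1 ≡ 1 × 5 (mod 6): 1 × 5 = 5 ≡ 5. So 5^3 ≡ 5 (mod 6).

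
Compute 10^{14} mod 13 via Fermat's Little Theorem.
9

By Fermat's Little Theorem, a^(p-1) ≡ 1 (mod p) for prime p and gcd(a, p) = 1
Here p = 13, so 10^12 ≡ 1 (mod 13)
We can reduce the exponent: 14 mod 12 = 2
So 10^14 ≡ 10^2 (mod 13)
Computing: 10^2 mod 13 = 9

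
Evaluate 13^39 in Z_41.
Using repeated squaring. 39 = 32 + 4 + 2 + 1 (binary 100111). Repeated squaring mod 41: 13^1 ≡ 13; 13^2 ≡ 13² = 169 ≡ 5; 13^4 ≡ 5² = 25 ≡ 25; 13^8 ≡ 25² = 625 ≡ 10; 13^16 ≡ 10² = 100 ≡ 18; 13^32 ≡ 18² = 324 ≡ 37. Multiply: 13^39 = 13^32 × 13^4 × 13^2 × 13^1 ≡ 37 × 25 × 5 × 13 (mod 41): 37 × 25 = 925 ≡ 23; 23 × 5 = 115 ≡ 33; 33 × 13 = 429 ≡ 19. So 13^39 ≡ 19 (mod 41).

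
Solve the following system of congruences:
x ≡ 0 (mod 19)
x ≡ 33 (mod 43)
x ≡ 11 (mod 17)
2527

Using the Chinese Remainder Theorem:
M = product of moduli = 13889
For equation 1: M_1 = 731, 731 ≡ 9 (mod 19), inverse of 731 mod 19 is 17 (check: 9 × 17 = 153 ≡ 1 (mod 19))
For equation 2: M_2 = 323, 323 ≡ 22 (mod 43), inverse of 323 mod 43 is 2 (check: 22 × 2 = 44 ≡ 1 (mod 43))
For equation 3: M_3 = 817, 817 ≡ 1 (mod 17), inverse of 817 mod 17 is 1 (check: 1 × 1 = 1 ≡ 1 (mod 17))
Combine: x ≡ Σ r_i×M_i×(M_i⁻¹ mod m_i) = 0×731×17 + 33×323×2 + 11×817×1 = 0 + 21318 + 8987 = 30305
30305 mod 13889 = 2527
x ≡ 2527 (mod 13889)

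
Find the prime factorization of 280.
2^3 × 5 × 7

Divide by primes starting from smallest:
280 ÷ 2 = 140
140 ÷ 2 = 70
70 ÷ 2 = 35
35 ÷ 5 = 7
7 ÷ 7 = 1

280 = 2^3 × 5 × 7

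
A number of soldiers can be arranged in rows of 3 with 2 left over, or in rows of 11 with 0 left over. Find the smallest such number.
M = 3 × 11 = 33. M₁ = 11, y₁ ≡ 2 (mod 3). M₂ = 3, y₂ ≡ 4 (mod 11). k = 2×11×2 + 0×3×4 ≡ 11 (mod 33). The smallest positive such number is 11.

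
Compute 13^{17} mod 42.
13

Using successive squaring:
Binary expansion of 17: 10001
Powers of 13 mod 42 (each is the square of the previous):
  13^1 ≡ 13 (mod 42)
  13^2 ≡ 13² = 169 ≡ 1 (mod 42)
  13^4 ≡ 1² = 1 ≡ 1 (mod 42)
  13^8 ≡ 1² = 1 ≡ 1 (mod 42)
  13^16 ≡ 1² = 1 ≡ 1 (mod 42)
17 = 16 + 1, so 13^17 = 13^16 × 13^1 ≡ 1 × 13 (mod 42)
Multiplying step by step:
  1 × 13 = 13 ≡ 13 (mod 42)
Result: 13^17 ≡ 13 (mod 42)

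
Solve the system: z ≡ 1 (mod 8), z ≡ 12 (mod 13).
M = 8 × 13 = 104. M₁ = 13, y₁ ≡ 5 (mod 8). M₂ = 8, y₂ ≡ 5 (mod 13). z = 1×13×5 + 12×8×5 ≡ 25 (mod 104)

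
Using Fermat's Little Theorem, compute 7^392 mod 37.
By Fermat: 7^{36} ≡ 1 (mod 37). 392 ≡ 32 (mod 36). So 7^{392} ≡ 7^{32} ≡ 9 (mod 37)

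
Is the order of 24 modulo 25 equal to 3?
No, the actual order is 2, not 3.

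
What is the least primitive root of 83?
2

A primitive root g modulo p has order p-1 = 82
Prime divisors of 82: [2, 41]
g is a primitive root iff g^(82/q) ≢ 1 (mod 83) for each prime divisor q
Testing small values:
  g = 2: 2^41 ≡ 82, 2^2 ≡ 4 (mod 83) → none is 1, primitive root!
The smallest primitive root is 2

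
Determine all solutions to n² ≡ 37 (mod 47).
The square roots of 37 mod 47 are 32 and 15. Verify: 32² = 1024 ≡ 37 (mod 47)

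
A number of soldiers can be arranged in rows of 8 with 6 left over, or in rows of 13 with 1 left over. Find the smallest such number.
M = 8 × 13 = 104. M₁ = 13, y₁ ≡ 5 (mod 8). M₂ = 8, y₂ ≡ 5 (mod 13). r = 6×13×5 + 1×8×5 ≡ 14 (mod 104). The smallest positive such number is 14.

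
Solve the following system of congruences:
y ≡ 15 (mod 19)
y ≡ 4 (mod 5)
34

Using the Chinese Remainder Theorem:
M = product of moduli = 95
For equation 1: M_1 = 5, 5 ≡ 5 (mod 19), inverse of 5 mod 19 is 4 (check: 5 × 4 = 20 ≡ 1 (mod 19))
For equation 2: M_2 = 19, 19 ≡ 4 (mod 5), inverse of 19 mod 5 is 4 (check: 4 × 4 = 16 ≡ 1 (mod 5))
Combine: y ≡ Σ r_i×M_i×(M_i⁻¹ mod m_i) = 15×5×4 + 4×19×4 = 300 + 304 = 604
604 mod 95 = 34
y ≡ 34 (mod 95)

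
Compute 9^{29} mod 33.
27

Using successive squaring:
Binary expansion of 29: 11101
Powers of 9 mod 33 (each is the square of the previous):
  9^1 ≡ 9 (mod 33)
  9^2 ≡ 9² = 81 ≡ 15 (mod 33)
  9^4 ≡ 15² = 225 ≡ 27 (mod 33)
  9^8 ≡ 27² = 729 ≡ 3 (mod 33)
  9^16 ≡ 3² = 9 ≡ 9 (mod 33)
29 = 16 + 8 + 4 + 1, so 9^29 = 9^16 × 9^8 × 9^4 × 9^1 ≡ 9 × 3 × 27 × 9 (mod 33)
Multiplying step by step:
  9 × 3 = 27 ≡ 27 (mod 33)
  27 × 27 = 729 ≡ 3 (mod 33)
  3 × 9 = 27 ≡ 27 (mod 33)
Result: 9^29 ≡ 27 (mod 33)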